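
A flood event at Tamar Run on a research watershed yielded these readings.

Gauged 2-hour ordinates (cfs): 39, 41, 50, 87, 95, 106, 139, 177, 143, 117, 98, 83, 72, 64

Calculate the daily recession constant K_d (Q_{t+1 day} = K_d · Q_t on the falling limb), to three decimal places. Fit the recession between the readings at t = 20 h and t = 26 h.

K_d ≈ 0.182

Between t = 20 h and t = 26 h the flow falls from 98 to 64 cfs over 3×2 h = 6 h.
Per-interval ratio K = (64/98)^(1/3) = 0.8676; K_d = K^(24/2) = 0.182.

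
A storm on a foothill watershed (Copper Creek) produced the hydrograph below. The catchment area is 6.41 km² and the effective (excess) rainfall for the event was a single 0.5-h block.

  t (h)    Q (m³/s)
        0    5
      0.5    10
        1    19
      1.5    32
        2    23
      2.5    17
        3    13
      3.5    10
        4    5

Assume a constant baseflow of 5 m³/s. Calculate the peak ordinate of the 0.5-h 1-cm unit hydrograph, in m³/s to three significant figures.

U_p ≈ 10.8 m³/s

Direct runoff: 0.0, 5.0, 14.0, 27.0, 18.0, 12.0, 8.0, 5.0, 0.0 m³/s; ΣQ_DR = 89.00 m³/s, peak = 27.0 m³/s.
Runoff depth d = ΣQ_DR·Δt / A = 89.00 × 1800 / (6.41 km²) = 24.99 mm.
The 1-cm UH is the DRH scaled by (10 mm)/d, so U_p = 27.0 × 10/24.99 = 10.8 m³/s.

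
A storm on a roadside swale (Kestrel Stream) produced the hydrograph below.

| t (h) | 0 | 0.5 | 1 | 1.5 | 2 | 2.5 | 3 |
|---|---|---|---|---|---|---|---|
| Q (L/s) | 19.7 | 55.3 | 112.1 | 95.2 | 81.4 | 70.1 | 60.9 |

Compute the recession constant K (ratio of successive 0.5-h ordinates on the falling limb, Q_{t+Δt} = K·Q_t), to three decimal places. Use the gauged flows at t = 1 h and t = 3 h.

K ≈ 0.859

Using the recession-limb readings at t = 1 h and t = 3 h: Q falls from 112.1 to 60.9 L/s over 4 intervals.
K = (Q₂/Q₁)^(1/4) = (60.9/112.1)^(1/4) = 0.859.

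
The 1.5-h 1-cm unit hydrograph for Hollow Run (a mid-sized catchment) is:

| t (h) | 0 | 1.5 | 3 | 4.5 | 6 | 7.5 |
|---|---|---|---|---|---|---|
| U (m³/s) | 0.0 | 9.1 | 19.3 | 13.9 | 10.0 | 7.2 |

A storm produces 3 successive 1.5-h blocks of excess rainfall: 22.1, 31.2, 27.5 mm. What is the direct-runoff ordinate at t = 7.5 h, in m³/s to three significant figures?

By discrete convolution, Q_j = Σ (P_i / 10 mm) · U_{j−i}.
At t = 7.5 h (j=5): Q = (22.1/10)·7.2 + (31.2/10)·10.0 + (27.5/10)·13.9 = 85.3 m³/s.

Q ≈ 85.3 m³/s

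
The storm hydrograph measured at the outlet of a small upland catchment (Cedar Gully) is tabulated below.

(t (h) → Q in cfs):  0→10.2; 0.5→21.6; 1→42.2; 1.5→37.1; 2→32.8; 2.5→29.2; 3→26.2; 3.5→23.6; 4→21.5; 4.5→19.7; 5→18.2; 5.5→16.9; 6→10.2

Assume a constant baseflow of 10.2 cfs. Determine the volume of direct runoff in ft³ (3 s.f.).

V ≈ 3.18 × 10^5 ft³

Direct-runoff ordinates (Q − Q_b): 0.0, 11.4, 32.0, 26.9, 22.6, 19.0, 16.0, 13.4, 11.3, 9.5, 8.0, 6.7, 0.0 cfs.
ΣQ_DR = 176.8 cfs.
With Δt = 0.5 h = 1800 s, V = ΣQ_DR · Δt = 176.8 × 1800 = 3.18 × 10^5 ft³.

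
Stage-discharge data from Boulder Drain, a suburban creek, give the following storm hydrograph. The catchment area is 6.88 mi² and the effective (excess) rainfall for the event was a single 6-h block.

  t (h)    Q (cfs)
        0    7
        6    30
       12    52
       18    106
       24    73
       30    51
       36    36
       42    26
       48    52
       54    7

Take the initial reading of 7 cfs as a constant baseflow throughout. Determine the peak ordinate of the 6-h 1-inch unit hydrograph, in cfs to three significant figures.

Direct runoff: 0.0, 23.0, 45.0, 99.0, 66.0, 44.0, 29.0, 19.0, 45.0, 0.0 cfs; ΣQ_DR = 370.0 cfs, peak = 99.0 cfs.
Runoff depth d = ΣQ_DR·Δt / A = 370.0 × 21600 / (6.88 mi²) = 0.5000 in.
The 1-inch UH is the DRH scaled by (1 in)/d, so U_p = 99.0 × 1/0.5000 = 198 cfs.

U_p ≈ 198 cfs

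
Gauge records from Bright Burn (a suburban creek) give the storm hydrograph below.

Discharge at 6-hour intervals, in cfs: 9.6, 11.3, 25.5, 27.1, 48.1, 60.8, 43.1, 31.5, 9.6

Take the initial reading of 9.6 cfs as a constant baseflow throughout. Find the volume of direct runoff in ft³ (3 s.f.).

Direct-runoff ordinates (Q − Q_b): 0.0, 1.7, 15.9, 17.5, 38.5, 51.2, 33.5, 21.9, 0.0 cfs.
ΣQ_DR = 180.2 cfs.
With Δt = 6 h = 21600 s, V = ΣQ_DR · Δt = 180.2 × 21600 = 3.89 × 10^6 ft³.

V ≈ 3.89 × 10^6 ft³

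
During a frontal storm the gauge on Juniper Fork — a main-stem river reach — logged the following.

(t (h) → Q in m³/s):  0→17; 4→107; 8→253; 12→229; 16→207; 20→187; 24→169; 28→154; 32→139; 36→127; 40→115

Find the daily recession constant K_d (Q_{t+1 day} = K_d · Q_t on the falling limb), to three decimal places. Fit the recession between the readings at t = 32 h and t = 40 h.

Between t = 32 h and t = 40 h the flow falls from 139 to 115 m³/s over 2×4 h = 8 h.
Per-interval ratio K = (115/139)^(1/2) = 0.9096; K_d = K^(24/4) = 0.566.

K_d ≈ 0.566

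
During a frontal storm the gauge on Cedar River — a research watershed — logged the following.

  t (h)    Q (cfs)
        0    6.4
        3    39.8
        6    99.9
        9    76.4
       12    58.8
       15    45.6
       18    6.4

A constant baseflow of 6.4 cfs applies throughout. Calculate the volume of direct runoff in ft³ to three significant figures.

Direct-runoff ordinates (Q − Q_b): 0.0, 33.4, 93.5, 70.0, 52.4, 39.2, 0.0 cfs.
ΣQ_DR = 288.5 cfs.
With Δt = 3 h = 10800 s, V = ΣQ_DR · Δt = 288.5 × 10800 = 3.12 × 10^6 ft³.

V ≈ 3.12 × 10^6 ft³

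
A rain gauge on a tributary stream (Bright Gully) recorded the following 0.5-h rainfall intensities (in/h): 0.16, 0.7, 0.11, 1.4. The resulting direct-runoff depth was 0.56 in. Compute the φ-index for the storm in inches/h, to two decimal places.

Only the 2 blocks with intensity above φ contribute runoff: 0.7, 1.4 in/h.
Σ(I−φ)·Δt = d  ⇒  (0.7+1.4 − 2φ)·0.5 = 0.56
φ = (2.100 − 0.56/0.5) / 2 = 0.49 in/h.

φ ≈ 0.49 in/h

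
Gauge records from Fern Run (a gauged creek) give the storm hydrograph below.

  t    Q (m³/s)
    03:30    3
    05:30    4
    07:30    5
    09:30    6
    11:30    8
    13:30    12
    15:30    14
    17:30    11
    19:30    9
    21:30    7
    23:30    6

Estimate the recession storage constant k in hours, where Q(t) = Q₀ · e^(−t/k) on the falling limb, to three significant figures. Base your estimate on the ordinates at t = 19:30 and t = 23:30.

k ≈ 9.87 h

On the falling limb, Q drops from 9 to 6 m³/s between t = 19:30 and t = 23:30 (Δt = 4 h).
k = −Δt / ln(Q₂/Q₁) = −4 / ln(6/9) = 9.87 h.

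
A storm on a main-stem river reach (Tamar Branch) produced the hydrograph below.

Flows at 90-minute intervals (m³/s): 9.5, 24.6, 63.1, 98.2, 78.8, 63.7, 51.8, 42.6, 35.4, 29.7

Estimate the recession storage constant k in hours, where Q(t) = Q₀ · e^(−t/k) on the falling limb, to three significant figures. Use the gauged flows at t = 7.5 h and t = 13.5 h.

k ≈ 7.86 h

On the falling limb, Q drops from 63.7 to 29.7 m³/s between t = 7.5 h and t = 13.5 h (Δt = 6 h).
k = −Δt / ln(Q₂/Q₁) = −6 / ln(29.7/63.7) = 7.86 h.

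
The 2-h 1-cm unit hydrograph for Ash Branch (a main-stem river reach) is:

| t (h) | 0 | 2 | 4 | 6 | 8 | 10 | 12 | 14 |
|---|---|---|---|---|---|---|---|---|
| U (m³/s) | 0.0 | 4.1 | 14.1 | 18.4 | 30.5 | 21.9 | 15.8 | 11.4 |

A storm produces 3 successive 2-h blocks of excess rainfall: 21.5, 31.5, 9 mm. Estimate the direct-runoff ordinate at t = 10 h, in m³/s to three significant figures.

Q ≈ 160 m³/s

By discrete convolution, Q_j = Σ (P_i / 10 mm) · U_{j−i}.
At t = 10 h (j=5): Q = (21.5/10)·21.9 + (31.5/10)·30.5 + (9/10)·18.4 = 160 m³/s.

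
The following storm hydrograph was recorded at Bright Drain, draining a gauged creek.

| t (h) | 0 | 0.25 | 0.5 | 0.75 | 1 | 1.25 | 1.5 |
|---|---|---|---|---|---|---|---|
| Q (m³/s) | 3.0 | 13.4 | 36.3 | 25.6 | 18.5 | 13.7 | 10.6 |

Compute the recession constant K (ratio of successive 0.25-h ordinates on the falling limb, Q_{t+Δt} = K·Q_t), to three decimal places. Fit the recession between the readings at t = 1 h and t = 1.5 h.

Using the recession-limb readings at t = 1 h and t = 1.5 h: Q falls from 18.5 to 10.6 m³/s over 2 intervals.
K = (Q₂/Q₁)^(1/2) = (10.6/18.5)^(1/2) = 0.757.

K ≈ 0.757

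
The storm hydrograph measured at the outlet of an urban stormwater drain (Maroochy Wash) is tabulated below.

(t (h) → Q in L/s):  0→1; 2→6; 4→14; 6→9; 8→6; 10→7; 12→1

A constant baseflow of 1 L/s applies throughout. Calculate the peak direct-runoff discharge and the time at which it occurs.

Q_p = 13.0 L/s at t = 4 h

Subtracting baseflow gives direct-runoff ordinates: 0.0, 5.0, 13.0, 8.0, 5.0, 6.0, 0.0 L/s.
The maximum is 13.0 L/s, occurring at the reading for t = 4 h.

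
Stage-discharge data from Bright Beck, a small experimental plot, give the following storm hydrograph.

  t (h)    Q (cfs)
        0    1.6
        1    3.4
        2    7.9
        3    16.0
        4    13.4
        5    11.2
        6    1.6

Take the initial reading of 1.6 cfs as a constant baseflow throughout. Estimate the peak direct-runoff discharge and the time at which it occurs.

Q_p = 14.4 cfs at t = 3 h

Subtracting baseflow gives direct-runoff ordinates: 0.0, 1.8, 6.3, 14.4, 11.8, 9.6, 0.0 cfs.
The maximum is 14.4 cfs, occurring at the reading for t = 3 h.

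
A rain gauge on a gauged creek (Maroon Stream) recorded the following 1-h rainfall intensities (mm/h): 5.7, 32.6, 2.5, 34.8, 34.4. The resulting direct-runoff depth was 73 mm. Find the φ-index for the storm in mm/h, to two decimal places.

φ ≈ 9.60 mm/h

Only the 3 blocks with intensity above φ contribute runoff: 32.6, 34.8, 34.4 mm/h.
Σ(I−φ)·Δt = d  ⇒  (32.6+34.8+34.4 − 3φ)·1 = 73
φ = (101.8 − 73/1) / 3 = 9.60 mm/h.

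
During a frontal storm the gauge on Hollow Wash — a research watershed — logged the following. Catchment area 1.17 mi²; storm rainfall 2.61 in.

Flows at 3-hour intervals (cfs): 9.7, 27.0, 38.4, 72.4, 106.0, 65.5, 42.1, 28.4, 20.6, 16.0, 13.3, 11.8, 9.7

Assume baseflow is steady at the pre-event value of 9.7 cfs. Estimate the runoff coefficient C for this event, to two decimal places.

ΣQ_DR = 334.8 cfs; V = ΣQ_DR·Δt = 3.616 × 10^6 ft³.
Runoff depth d = V / A = 1.330 in.
C = d / P = 1.330 / 2.61 = 0.51.

C ≈ 0.51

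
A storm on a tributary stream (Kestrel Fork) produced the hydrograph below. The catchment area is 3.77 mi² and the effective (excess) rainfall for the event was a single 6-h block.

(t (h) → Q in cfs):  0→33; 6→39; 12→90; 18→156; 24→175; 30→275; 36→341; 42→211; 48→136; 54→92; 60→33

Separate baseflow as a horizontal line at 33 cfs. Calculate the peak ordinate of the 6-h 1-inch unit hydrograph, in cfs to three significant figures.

Direct runoff: 0.0, 6.0, 57.0, 123.0, 142.0, 242.0, 308.0, 178.0, 103.0, 59.0, 0.0 cfs; ΣQ_DR = 1218 cfs, peak = 308.0 cfs.
Runoff depth d = ΣQ_DR·Δt / A = 1218 × 21600 / (3.77 mi²) = 3.004 in.
The 1-inch UH is the DRH scaled by (1 in)/d, so U_p = 308.0 × 1/3.004 = 103 cfs.

U_p ≈ 103 cfs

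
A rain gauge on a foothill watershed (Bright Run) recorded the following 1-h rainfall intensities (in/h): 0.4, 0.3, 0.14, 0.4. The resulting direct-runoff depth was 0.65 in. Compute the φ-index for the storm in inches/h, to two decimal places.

φ ≈ 0.15 in/h

Only the 3 blocks with intensity above φ contribute runoff: 0.4, 0.3, 0.4 in/h.
Σ(I−φ)·Δt = d  ⇒  (0.4+0.3+0.4 − 3φ)·1 = 0.65
φ = (1.100 − 0.65/1) / 3 = 0.15 in/h.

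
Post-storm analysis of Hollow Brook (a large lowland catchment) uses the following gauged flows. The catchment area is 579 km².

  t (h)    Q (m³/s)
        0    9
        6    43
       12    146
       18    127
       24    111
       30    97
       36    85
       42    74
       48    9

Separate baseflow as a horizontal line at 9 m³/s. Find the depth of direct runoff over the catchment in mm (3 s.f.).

d ≈ 23.1 mm

Direct runoff: 0.0, 34.0, 137.0, 118.0, 102.0, 88.0, 76.0, 65.0, 0.0 m³/s; ΣQ_DR = 620.0 m³/s.
V = ΣQ_DR · Δt = 620.0 × 21600 s = 1.339 × 10^7 m³.
Over A = 579 km², depth = V / A = 23.1 mm.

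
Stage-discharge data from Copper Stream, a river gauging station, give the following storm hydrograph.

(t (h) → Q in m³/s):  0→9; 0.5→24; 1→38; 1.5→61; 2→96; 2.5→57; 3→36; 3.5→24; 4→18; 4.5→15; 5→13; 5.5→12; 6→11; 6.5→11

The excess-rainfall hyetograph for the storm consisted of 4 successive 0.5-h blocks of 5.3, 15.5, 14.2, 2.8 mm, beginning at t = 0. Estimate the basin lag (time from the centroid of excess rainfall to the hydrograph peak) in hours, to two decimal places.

t_L ≈ 1.06 h

Centroid of excess rainfall: t_c = Σ P_i·t̄_i / ΣP_i = 0.9418 h (block centres at 0.25, 0.75, 1.25, 1.75 h).
Hydrograph peak occurs at t = 2 h, so basin lag t_L = 2 − 0.9418 = 1.06 h.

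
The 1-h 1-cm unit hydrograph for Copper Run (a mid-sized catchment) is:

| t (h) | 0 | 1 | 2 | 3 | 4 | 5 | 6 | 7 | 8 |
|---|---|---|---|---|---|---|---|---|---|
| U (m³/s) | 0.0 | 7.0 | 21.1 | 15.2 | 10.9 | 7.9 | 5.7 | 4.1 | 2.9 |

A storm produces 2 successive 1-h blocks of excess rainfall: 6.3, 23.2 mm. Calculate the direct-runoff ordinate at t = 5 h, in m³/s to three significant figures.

By discrete convolution, Q_j = Σ (P_i / 10 mm) · U_{j−i}.
At t = 5 h (j=5): Q = (6.3/10)·7.9 + (23.2/10)·10.9 = 30.3 m³/s.

Q ≈ 30.3 m³/s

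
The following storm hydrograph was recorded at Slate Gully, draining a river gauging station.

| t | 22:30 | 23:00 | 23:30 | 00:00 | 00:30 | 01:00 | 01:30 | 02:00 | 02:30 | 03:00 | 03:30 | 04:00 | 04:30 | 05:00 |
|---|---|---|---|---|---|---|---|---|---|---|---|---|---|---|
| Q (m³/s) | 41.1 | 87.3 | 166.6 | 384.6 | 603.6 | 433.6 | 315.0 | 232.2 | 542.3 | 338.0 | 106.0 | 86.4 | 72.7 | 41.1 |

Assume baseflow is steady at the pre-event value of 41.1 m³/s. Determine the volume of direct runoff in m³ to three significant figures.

V ≈ 5.18 × 10^6 m³

Direct-runoff ordinates (Q − Q_b): 0.0, 46.2, 125.5, 343.5, 562.5, 392.5, 273.9, 191.1, 501.2, 296.9, 64.9, 45.3, 31.6, 0.0 m³/s.
ΣQ_DR = 2875 m³/s.
With Δt = 0.5 h = 1800 s, V = ΣQ_DR · Δt = 2875 × 1800 = 5.18 × 10^6 m³.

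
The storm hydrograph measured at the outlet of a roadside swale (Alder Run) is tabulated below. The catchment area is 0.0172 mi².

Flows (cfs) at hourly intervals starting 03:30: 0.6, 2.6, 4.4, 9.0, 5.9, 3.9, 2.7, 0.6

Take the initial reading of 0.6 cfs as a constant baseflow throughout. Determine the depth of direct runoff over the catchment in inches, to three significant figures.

Direct runoff: 0.0, 2.0, 3.8, 8.4, 5.3, 3.3, 2.1, 0.0 cfs; ΣQ_DR = 24.90 cfs.
V = ΣQ_DR · Δt = 24.90 × 3600 s = 89640 ft³.
Over A = 0.0172 mi², depth = V / A = 2.24 in.

d ≈ 2.24 in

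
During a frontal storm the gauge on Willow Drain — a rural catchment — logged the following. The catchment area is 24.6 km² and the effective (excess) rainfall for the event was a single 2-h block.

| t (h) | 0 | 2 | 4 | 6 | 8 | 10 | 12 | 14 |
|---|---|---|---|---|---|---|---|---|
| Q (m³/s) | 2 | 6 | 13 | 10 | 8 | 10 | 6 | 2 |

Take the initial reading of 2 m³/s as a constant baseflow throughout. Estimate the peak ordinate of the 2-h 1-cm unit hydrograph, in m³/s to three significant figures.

Direct runoff: 0.0, 4.0, 11.0, 8.0, 6.0, 8.0, 4.0, 0.0 m³/s; ΣQ_DR = 41.00 m³/s, peak = 11.0 m³/s.
Runoff depth d = ΣQ_DR·Δt / A = 41.00 × 7200 / (24.6 km²) = 12.00 mm.
The 1-cm UH is the DRH scaled by (10 mm)/d, so U_p = 11.0 × 10/12.00 = 9.17 m³/s.

U_p ≈ 9.17 m³/s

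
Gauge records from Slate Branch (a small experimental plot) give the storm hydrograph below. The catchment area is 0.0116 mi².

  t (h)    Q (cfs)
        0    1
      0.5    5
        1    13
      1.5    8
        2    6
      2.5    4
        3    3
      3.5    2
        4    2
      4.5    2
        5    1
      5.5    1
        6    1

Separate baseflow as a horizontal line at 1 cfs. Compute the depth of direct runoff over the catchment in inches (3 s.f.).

d ≈ 2.40 in

Direct runoff: 0.0, 4.0, 12.0, 7.0, 5.0, 3.0, 2.0, 1.0, 1.0, 1.0, 0.0, 0.0, 0.0 cfs; ΣQ_DR = 36.00 cfs.
V = ΣQ_DR · Δt = 36.00 × 1800 s = 64800 ft³.
Over A = 0.0116 mi², depth = V / A = 2.40 in.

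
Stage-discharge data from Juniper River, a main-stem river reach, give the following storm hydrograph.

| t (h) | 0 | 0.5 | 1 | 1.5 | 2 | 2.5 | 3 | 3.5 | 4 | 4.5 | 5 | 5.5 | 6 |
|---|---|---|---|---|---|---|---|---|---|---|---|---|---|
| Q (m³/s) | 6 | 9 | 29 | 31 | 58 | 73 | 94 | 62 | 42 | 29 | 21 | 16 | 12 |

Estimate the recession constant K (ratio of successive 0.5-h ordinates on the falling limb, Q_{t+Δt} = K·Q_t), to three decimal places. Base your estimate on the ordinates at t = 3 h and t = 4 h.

K ≈ 0.668

Using the recession-limb readings at t = 3 h and t = 4 h: Q falls from 94 to 42 m³/s over 2 intervals.
K = (Q₂/Q₁)^(1/2) = (42/94)^(1/2) = 0.668.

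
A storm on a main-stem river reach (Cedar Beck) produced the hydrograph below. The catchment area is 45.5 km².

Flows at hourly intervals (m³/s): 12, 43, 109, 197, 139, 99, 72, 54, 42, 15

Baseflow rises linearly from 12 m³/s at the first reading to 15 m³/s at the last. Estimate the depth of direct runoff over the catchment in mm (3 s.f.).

Direct runoff: 0.00, 30.67, 96.33, 184.00, 125.67, 85.33, 58.00, 39.67, 27.33, 0.00 m³/s; ΣQ_DR = 647.0 m³/s.
V = ΣQ_DR · Δt = 647.0 × 3600 s = 2.329 × 10^6 m³.
Over A = 45.5 km², depth = V / A = 51.2 mm.

d ≈ 51.2 mm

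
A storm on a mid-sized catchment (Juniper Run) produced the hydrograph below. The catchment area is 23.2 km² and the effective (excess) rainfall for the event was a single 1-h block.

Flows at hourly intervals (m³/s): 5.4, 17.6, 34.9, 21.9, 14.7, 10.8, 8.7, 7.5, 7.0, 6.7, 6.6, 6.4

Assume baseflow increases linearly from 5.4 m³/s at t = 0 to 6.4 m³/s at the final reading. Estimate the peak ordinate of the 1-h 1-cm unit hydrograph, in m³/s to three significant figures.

U_p ≈ 24.4 m³/s

Direct runoff: 0.00, 12.11, 29.32, 16.23, 8.94, 4.95, 2.75, 1.46, 0.87, 0.48, 0.29, 0.00 m³/s; ΣQ_DR = 77.40 m³/s, peak = 29.32 m³/s.
Runoff depth d = ΣQ_DR·Δt / A = 77.40 × 3600 / (23.2 km²) = 12.01 mm.
The 1-cm UH is the DRH scaled by (10 mm)/d, so U_p = 29.32 × 10/12.01 = 24.4 m³/s.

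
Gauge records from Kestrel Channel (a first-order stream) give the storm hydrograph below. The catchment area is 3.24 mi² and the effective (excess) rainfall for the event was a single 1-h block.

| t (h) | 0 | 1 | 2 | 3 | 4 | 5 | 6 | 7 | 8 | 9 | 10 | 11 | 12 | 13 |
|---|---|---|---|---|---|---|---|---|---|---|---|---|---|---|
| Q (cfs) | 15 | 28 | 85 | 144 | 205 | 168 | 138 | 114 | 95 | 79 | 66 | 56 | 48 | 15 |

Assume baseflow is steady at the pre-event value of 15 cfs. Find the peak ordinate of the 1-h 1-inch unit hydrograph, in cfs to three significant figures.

U_p ≈ 380 cfs

Direct runoff: 0.0, 13.0, 70.0, 129.0, 190.0, 153.0, 123.0, 99.0, 80.0, 64.0, 51.0, 41.0, 33.0, 0.0 cfs; ΣQ_DR = 1046 cfs, peak = 190.0 cfs.
Runoff depth d = ΣQ_DR·Δt / A = 1046 × 3600 / (3.24 mi²) = 0.5003 in.
The 1-inch UH is the DRH scaled by (1 in)/d, so U_p = 190.0 × 1/0.5003 = 380 cfs.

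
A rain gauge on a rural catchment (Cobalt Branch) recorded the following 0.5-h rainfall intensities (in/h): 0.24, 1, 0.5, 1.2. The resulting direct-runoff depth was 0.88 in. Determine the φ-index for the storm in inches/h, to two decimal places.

φ ≈ 0.31 in/h

Only the 3 blocks with intensity above φ contribute runoff: 1, 0.5, 1.2 in/h.
Σ(I−φ)·Δt = d  ⇒  (1+0.5+1.2 − 3φ)·0.5 = 0.88
φ = (2.700 − 0.88/0.5) / 3 = 0.31 in/h.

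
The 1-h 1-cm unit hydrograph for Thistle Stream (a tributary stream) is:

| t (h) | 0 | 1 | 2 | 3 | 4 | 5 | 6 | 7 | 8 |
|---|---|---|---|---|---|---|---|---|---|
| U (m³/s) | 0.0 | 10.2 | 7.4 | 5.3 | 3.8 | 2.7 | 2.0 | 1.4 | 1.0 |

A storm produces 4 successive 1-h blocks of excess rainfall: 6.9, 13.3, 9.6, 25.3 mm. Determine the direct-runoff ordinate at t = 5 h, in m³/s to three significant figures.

By discrete convolution, Q_j = Σ (P_i / 10 mm) · U_{j−i}.
At t = 5 h (j=5): Q = (6.9/10)·2.7 + (13.3/10)·3.8 + (9.6/10)·5.3 + (25.3/10)·7.4 = 30.7 m³/s.

Q ≈ 30.7 m³/s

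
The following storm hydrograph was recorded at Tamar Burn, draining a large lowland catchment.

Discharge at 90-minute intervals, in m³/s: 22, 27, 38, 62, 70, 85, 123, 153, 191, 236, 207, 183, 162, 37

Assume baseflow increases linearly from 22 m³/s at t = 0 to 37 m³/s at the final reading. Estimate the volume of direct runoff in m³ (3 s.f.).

Direct-runoff ordinates (Q − Q_b): 0.00, 3.85, 13.69, 36.54, 43.38, 57.23, 94.08, 122.92, 159.77, 203.62, 173.46, 148.31, 126.15, 0.00 m³/s.
ΣQ_DR = 1183 m³/s.
With Δt = 1.5 h = 5400 s, V = ΣQ_DR · Δt = 1183 × 5400 = 6.39 × 10^6 m³.

V ≈ 6.39 × 10^6 m³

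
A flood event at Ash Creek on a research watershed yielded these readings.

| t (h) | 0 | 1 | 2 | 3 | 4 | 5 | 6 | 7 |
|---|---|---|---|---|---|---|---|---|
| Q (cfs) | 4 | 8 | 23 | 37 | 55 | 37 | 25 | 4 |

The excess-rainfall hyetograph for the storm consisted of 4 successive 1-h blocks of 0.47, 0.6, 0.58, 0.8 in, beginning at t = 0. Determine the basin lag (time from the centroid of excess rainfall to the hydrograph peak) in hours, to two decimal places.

Centroid of excess rainfall: t_c = Σ P_i·t̄_i / ΣP_i = 2.1980 h (block centres at 0.5, 1.5, 2.5, 3.5 h).
Hydrograph peak occurs at t = 4 h, so basin lag t_L = 4 − 2.1980 = 1.80 h.

t_L ≈ 1.80 h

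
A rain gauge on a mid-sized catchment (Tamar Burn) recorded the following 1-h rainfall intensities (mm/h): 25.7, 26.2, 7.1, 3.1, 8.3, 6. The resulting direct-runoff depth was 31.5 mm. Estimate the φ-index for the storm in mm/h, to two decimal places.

φ ≈ 10.20 mm/h

Only the 2 blocks with intensity above φ contribute runoff: 25.7, 26.2 mm/h.
Σ(I−φ)·Δt = d  ⇒  (25.7+26.2 − 2φ)·1 = 31.5
φ = (51.90 − 31.5/1) / 2 = 10.20 mm/h.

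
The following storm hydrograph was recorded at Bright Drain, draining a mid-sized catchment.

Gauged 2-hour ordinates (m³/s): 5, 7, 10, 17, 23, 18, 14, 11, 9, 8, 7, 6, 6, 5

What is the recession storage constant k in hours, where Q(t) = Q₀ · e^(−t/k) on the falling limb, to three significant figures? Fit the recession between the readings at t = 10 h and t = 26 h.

On the falling limb, Q drops from 18 to 5 m³/s between t = 10 h and t = 26 h (Δt = 16 h).
k = −Δt / ln(Q₂/Q₁) = −16 / ln(5/18) = 12.5 h.

k ≈ 12.5 h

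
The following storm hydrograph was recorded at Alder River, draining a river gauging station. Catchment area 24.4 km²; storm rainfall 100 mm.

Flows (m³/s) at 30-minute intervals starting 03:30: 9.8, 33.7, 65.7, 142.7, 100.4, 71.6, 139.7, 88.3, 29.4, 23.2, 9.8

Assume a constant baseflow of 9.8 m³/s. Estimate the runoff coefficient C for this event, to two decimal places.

C ≈ 0.45

ΣQ_DR = 606.5 m³/s; V = ΣQ_DR·Δt = 1.092 × 10^6 m³.
Runoff depth d = V / A = 44.74 mm.
C = d / P = 44.74 / 100 = 0.45.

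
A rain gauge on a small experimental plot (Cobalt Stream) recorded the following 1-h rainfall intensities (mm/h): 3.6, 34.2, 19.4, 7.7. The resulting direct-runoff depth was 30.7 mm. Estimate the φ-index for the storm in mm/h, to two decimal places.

Only the 2 blocks with intensity above φ contribute runoff: 34.2, 19.4 mm/h.
Σ(I−φ)·Δt = d  ⇒  (34.2+19.4 − 2φ)·1 = 30.7
φ = (53.60 − 30.7/1) / 2 = 11.45 mm/h.

φ ≈ 11.45 mm/h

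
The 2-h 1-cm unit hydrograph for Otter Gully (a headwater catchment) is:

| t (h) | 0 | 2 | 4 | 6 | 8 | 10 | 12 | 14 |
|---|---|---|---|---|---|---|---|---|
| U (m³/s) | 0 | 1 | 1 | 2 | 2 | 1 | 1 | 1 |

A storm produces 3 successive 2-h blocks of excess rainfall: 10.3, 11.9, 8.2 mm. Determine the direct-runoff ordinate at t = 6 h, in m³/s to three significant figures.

By discrete convolution, Q_j = Σ (P_i / 10 mm) · U_{j−i}.
At t = 6 h (j=3): Q = (10.3/10)·2 + (11.9/10)·1 + (8.2/10)·1 = 4.07 m³/s.

Q ≈ 4.07 m³/s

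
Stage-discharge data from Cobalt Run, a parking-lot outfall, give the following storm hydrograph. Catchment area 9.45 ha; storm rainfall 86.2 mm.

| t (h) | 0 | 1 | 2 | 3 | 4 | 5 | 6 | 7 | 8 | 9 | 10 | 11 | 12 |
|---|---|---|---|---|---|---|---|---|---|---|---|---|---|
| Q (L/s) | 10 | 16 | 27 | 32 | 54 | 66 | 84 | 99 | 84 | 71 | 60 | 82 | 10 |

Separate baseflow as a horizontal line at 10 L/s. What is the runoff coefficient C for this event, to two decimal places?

C ≈ 0.25

ΣQ_DR = 565.0 L/s; V = ΣQ_DR·Δt = 2.034 × 10^6 L.
Runoff depth d = V / A = 21.52 mm.
C = d / P = 21.52 / 86.2 = 0.25.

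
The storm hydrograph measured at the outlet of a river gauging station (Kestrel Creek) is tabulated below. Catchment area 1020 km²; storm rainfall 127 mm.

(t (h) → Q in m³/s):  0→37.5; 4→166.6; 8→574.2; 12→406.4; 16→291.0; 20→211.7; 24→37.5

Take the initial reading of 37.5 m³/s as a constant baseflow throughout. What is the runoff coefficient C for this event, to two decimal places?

ΣQ_DR = 1462 m³/s; V = ΣQ_DR·Δt = 2.106 × 10^7 m³.
Runoff depth d = V / A = 20.65 mm.
C = d / P = 20.65 / 127 = 0.16.

C ≈ 0.16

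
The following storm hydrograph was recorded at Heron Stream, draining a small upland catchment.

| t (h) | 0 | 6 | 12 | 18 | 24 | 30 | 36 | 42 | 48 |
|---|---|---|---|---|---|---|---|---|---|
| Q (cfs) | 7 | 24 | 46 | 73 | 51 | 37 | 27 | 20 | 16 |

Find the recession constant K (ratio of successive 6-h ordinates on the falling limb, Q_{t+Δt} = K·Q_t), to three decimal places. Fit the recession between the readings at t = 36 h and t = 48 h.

K ≈ 0.770

Using the recession-limb readings at t = 36 h and t = 48 h: Q falls from 27 to 16 cfs over 2 intervals.
K = (Q₂/Q₁)^(1/2) = (16/27)^(1/2) = 0.770.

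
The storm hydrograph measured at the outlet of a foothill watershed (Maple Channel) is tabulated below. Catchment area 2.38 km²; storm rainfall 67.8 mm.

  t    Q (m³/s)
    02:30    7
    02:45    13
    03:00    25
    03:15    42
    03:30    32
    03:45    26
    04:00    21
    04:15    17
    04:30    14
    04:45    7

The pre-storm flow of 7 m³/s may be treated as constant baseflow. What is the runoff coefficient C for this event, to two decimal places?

ΣQ_DR = 134.0 m³/s; V = ΣQ_DR·Δt = 1.206 × 10^5 m³.
Runoff depth d = V / A = 50.67 mm.
C = d / P = 50.67 / 67.8 = 0.75.

C ≈ 0.75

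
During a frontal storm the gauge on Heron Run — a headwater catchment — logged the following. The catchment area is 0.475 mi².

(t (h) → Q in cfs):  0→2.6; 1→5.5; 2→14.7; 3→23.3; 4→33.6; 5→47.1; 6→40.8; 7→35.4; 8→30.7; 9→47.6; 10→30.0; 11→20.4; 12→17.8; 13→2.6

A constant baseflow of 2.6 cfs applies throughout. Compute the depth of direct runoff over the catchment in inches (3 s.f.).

d ≈ 1.03 in

Direct runoff: 0.0, 2.9, 12.1, 20.7, 31.0, 44.5, 38.2, 32.8, 28.1, 45.0, 27.4, 17.8, 15.2, 0.0 cfs; ΣQ_DR = 315.7 cfs.
V = ΣQ_DR · Δt = 315.7 × 3600 s = 1.137 × 10^6 ft³.
Over A = 0.475 mi², depth = V / A = 1.03 in.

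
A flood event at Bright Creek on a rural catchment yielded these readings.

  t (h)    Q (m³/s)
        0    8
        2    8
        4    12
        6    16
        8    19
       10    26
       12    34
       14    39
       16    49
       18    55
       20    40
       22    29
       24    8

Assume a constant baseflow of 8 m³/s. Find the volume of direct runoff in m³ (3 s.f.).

Direct-runoff ordinates (Q − Q_b): 0.0, 0.0, 4.0, 8.0, 11.0, 18.0, 26.0, 31.0, 41.0, 47.0, 32.0, 21.0, 0.0 m³/s.
ΣQ_DR = 239.0 m³/s.
With Δt = 2 h = 7200 s, V = ΣQ_DR · Δt = 239.0 × 7200 = 1.72 × 10^6 m³.

V ≈ 1.72 × 10^6 m³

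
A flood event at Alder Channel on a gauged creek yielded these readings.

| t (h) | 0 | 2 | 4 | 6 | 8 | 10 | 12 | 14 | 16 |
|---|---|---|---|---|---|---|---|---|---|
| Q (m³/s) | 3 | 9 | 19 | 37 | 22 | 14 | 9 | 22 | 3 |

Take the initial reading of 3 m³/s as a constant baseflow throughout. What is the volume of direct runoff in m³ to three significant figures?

V ≈ 7.99 × 10^5 m³

Direct-runoff ordinates (Q − Q_b): 0.0, 6.0, 16.0, 34.0, 19.0, 11.0, 6.0, 19.0, 0.0 m³/s.
ΣQ_DR = 111.0 m³/s.
With Δt = 2 h = 7200 s, V = ΣQ_DR · Δt = 111.0 × 7200 = 7.99 × 10^5 m³.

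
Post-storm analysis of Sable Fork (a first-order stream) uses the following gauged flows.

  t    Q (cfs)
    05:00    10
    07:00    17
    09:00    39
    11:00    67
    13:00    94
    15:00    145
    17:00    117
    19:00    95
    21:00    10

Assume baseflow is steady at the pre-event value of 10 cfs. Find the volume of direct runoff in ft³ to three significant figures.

V ≈ 3.63 × 10^6 ft³

Direct-runoff ordinates (Q − Q_b): 0.0, 7.0, 29.0, 57.0, 84.0, 135.0, 107.0, 85.0, 0.0 cfs.
ΣQ_DR = 504.0 cfs.
With Δt = 2 h = 7200 s, V = ΣQ_DR · Δt = 504.0 × 7200 = 3.63 × 10^6 ft³.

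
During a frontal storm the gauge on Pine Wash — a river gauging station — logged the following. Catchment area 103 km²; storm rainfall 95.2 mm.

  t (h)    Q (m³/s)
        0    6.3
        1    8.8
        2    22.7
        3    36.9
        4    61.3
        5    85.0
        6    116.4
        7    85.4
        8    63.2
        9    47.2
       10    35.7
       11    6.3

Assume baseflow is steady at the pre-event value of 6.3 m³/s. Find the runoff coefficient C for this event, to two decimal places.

ΣQ_DR = 499.6 m³/s; V = ΣQ_DR·Δt = 1.799 × 10^6 m³.
Runoff depth d = V / A = 17.46 mm.
C = d / P = 17.46 / 95.2 = 0.18.

C ≈ 0.18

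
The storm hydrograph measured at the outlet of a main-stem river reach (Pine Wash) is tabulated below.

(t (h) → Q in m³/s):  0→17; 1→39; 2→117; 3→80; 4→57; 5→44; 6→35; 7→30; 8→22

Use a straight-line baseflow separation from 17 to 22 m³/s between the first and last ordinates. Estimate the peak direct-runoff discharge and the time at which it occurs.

Q_p = 98.75 m³/s at t = 2 h

Subtracting baseflow gives direct-runoff ordinates: 0.00, 21.38, 98.75, 61.12, 37.50, 23.88, 14.25, 8.62, 0.00 m³/s.
The maximum is 98.75 m³/s, occurring at the reading for t = 2 h.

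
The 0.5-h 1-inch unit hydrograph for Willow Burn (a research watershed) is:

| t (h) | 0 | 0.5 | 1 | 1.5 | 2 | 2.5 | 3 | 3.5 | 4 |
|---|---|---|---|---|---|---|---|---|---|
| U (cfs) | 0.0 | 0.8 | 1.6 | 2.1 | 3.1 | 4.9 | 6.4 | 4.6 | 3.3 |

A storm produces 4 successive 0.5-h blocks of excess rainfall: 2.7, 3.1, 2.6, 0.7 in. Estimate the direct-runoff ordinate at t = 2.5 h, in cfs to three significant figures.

Q ≈ 29.4 cfs

By discrete convolution, Q_j = Σ (P_i / 1 in) · U_{j−i}.
At t = 2.5 h (j=5): Q = (2.7/1)·4.9 + (3.1/1)·3.1 + (2.6/1)·2.1 + (0.7/1)·1.6 = 29.4 cfs.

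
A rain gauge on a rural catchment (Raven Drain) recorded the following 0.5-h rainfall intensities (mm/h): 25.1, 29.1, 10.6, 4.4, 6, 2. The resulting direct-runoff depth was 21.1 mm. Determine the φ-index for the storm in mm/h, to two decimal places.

φ ≈ 7.53 mm/h

Only the 3 blocks with intensity above φ contribute runoff: 25.1, 29.1, 10.6 mm/h.
Σ(I−φ)·Δt = d  ⇒  (25.1+29.1+10.6 − 3φ)·0.5 = 21.1
φ = (64.80 − 21.1/0.5) / 3 = 7.53 mm/h.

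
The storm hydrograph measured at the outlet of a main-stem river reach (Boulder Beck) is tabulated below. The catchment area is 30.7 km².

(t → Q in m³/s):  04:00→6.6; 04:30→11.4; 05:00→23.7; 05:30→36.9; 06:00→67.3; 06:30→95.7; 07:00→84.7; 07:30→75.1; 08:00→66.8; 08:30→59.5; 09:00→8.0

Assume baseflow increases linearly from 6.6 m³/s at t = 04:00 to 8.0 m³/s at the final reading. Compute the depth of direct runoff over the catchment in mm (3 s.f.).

d ≈ 26.7 mm

Direct runoff: 0.00, 4.66, 16.82, 29.88, 60.14, 88.40, 77.26, 67.52, 59.08, 51.64, 0.00 m³/s; ΣQ_DR = 455.4 m³/s.
V = ΣQ_DR · Δt = 455.4 × 1800 s = 8.197 × 10^5 m³.
Over A = 30.7 km², depth = V / A = 26.7 mm.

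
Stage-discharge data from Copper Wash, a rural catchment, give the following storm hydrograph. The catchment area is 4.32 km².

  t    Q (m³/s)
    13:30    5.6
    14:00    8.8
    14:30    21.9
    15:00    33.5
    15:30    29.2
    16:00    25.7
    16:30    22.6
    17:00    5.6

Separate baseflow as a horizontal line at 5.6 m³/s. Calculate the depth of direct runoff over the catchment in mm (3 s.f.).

Direct runoff: 0.0, 3.2, 16.3, 27.9, 23.6, 20.1, 17.0, 0.0 m³/s; ΣQ_DR = 108.1 m³/s.
V = ΣQ_DR · Δt = 108.1 × 1800 s = 1.946 × 10^5 m³.
Over A = 4.32 km², depth = V / A = 45.0 mm.

d ≈ 45.0 mm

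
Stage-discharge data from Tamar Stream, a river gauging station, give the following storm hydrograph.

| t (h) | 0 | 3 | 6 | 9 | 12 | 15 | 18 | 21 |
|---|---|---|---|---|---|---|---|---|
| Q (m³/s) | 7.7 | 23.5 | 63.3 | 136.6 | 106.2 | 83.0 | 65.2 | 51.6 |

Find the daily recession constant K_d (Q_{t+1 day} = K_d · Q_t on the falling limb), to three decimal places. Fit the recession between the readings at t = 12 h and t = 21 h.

K_d ≈ 0.146

Between t = 12 h and t = 21 h the flow falls from 106.2 to 51.6 m³/s over 3×3 h = 9 h.
Per-interval ratio K = (51.6/106.2)^(1/3) = 0.7862; K_d = K^(24/3) = 0.146.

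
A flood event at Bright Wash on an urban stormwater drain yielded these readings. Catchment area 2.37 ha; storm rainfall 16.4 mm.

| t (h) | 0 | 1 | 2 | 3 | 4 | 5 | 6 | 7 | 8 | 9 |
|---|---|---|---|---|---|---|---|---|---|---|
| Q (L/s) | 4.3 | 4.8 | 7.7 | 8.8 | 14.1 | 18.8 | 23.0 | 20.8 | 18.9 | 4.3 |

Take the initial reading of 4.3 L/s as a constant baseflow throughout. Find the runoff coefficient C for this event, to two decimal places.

ΣQ_DR = 82.50 L/s; V = ΣQ_DR·Δt = 2.970 × 10^5 L.
Runoff depth d = V / A = 12.53 mm.
C = d / P = 12.53 / 16.4 = 0.76.

C ≈ 0.76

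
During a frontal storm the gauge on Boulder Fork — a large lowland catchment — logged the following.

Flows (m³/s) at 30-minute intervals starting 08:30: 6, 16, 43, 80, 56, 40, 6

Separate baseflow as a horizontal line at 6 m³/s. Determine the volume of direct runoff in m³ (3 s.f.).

V ≈ 3.69 × 10^5 m³

Direct-runoff ordinates (Q − Q_b): 0.0, 10.0, 37.0, 74.0, 50.0, 34.0, 0.0 m³/s.
ΣQ_DR = 205.0 m³/s.
With Δt = 0.5 h = 1800 s, V = ΣQ_DR · Δt = 205.0 × 1800 = 3.69 × 10^5 m³.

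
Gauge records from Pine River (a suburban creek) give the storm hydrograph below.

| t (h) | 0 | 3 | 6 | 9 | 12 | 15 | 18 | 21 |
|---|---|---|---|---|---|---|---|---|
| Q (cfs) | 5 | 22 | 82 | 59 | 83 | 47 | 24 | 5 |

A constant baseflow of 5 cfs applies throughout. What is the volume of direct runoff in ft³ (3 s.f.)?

V ≈ 3.10 × 10^6 ft³

Direct-runoff ordinates (Q − Q_b): 0.0, 17.0, 77.0, 54.0, 78.0, 42.0, 19.0, 0.0 cfs.
ΣQ_DR = 287.0 cfs.
With Δt = 3 h = 10800 s, V = ΣQ_DR · Δt = 287.0 × 10800 = 3.10 × 10^6 ft³.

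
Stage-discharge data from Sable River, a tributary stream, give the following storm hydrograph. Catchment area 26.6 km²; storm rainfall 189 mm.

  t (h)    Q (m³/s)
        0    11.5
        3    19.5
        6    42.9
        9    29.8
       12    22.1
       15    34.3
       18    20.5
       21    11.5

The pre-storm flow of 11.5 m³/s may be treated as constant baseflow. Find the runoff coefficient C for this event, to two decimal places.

C ≈ 0.22

ΣQ_DR = 100.1 m³/s; V = ΣQ_DR·Δt = 1.081 × 10^6 m³.
Runoff depth d = V / A = 40.64 mm.
C = d / P = 40.64 / 189 = 0.22.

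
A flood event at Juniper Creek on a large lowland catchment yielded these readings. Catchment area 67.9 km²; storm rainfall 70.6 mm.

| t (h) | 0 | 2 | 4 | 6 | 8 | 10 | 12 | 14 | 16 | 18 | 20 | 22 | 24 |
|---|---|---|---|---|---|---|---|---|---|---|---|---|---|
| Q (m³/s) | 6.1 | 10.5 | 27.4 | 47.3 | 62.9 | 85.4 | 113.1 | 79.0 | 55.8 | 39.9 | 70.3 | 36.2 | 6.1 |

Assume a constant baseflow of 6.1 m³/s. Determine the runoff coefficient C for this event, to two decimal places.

C ≈ 0.84

ΣQ_DR = 560.7 m³/s; V = ΣQ_DR·Δt = 4.037 × 10^6 m³.
Runoff depth d = V / A = 59.46 mm.
C = d / P = 59.46 / 70.6 = 0.84.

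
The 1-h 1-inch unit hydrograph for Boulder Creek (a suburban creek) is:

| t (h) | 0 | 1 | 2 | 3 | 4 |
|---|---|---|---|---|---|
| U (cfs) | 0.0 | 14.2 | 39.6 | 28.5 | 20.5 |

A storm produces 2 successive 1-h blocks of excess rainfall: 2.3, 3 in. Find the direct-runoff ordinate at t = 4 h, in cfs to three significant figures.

By discrete convolution, Q_j = Σ (P_i / 1 in) · U_{j−i}.
At t = 4 h (j=4): Q = (2.3/1)·20.5 + (3/1)·28.5 = 133 cfs.

Q ≈ 133 cfs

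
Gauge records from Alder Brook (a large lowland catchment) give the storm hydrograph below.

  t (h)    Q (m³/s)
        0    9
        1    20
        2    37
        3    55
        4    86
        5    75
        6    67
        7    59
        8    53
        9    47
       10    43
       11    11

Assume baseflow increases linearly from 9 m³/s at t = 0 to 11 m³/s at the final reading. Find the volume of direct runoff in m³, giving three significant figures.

V ≈ 1.59 × 10^6 m³

Direct-runoff ordinates (Q − Q_b): 0.00, 10.82, 27.64, 45.45, 76.27, 65.09, 56.91, 48.73, 42.55, 36.36, 32.18, 0.00 m³/s.
ΣQ_DR = 442.0 m³/s.
With Δt = 1 h = 3600 s, V = ΣQ_DR · Δt = 442.0 × 3600 = 1.59 × 10^6 m³.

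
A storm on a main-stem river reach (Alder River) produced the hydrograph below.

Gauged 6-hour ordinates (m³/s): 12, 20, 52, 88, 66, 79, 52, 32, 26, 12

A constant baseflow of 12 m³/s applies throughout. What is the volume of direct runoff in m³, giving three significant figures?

Direct-runoff ordinates (Q − Q_b): 0.0, 8.0, 40.0, 76.0, 54.0, 67.0, 40.0, 20.0, 14.0, 0.0 m³/s.
ΣQ_DR = 319.0 m³/s.
With Δt = 6 h = 21600 s, V = ΣQ_DR · Δt = 319.0 × 21600 = 6.89 × 10^6 m³.

V ≈ 6.89 × 10^6 m³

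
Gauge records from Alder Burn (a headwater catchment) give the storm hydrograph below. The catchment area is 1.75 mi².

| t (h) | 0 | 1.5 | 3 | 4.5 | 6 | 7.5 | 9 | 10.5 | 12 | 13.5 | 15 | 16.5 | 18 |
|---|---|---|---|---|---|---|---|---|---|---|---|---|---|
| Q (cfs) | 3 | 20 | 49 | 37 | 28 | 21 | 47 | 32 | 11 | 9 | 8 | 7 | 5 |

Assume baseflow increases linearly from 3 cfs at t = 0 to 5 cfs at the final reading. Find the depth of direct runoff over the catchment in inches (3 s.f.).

d ≈ 0.299 in

Direct runoff: 0.00, 16.83, 45.67, 33.50, 24.33, 17.17, 43.00, 27.83, 6.67, 4.50, 3.33, 2.17, 0.00 cfs; ΣQ_DR = 225.0 cfs.
V = ΣQ_DR · Δt = 225.0 × 5400 s = 1.215 × 10^6 ft³.
Over A = 1.75 mi², depth = V / A = 0.299 in.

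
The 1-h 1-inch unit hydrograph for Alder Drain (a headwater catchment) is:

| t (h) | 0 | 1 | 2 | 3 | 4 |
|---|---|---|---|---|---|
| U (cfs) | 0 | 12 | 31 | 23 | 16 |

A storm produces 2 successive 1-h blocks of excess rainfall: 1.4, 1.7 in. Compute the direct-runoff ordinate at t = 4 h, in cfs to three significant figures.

Q ≈ 61.5 cfs

By discrete convolution, Q_j = Σ (P_i / 1 in) · U_{j−i}.
At t = 4 h (j=4): Q = (1.4/1)·16 + (1.7/1)·23 = 61.5 cfs.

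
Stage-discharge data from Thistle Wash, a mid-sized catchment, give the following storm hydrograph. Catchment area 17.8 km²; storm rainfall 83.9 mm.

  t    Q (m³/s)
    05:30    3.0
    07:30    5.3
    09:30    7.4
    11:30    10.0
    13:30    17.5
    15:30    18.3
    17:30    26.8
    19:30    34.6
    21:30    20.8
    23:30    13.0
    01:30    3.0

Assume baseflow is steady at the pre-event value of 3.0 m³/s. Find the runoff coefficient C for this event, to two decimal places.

ΣQ_DR = 126.7 m³/s; V = ΣQ_DR·Δt = 9.122 × 10^5 m³.
Runoff depth d = V / A = 51.25 mm.
C = d / P = 51.25 / 83.9 = 0.61.

C ≈ 0.61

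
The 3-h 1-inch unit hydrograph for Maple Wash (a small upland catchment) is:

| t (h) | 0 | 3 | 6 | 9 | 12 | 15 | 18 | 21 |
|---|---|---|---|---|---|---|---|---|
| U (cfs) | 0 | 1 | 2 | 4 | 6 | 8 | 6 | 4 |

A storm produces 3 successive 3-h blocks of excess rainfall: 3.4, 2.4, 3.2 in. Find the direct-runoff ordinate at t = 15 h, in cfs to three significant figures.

Q ≈ 54.4 cfs

By discrete convolution, Q_j = Σ (P_i / 1 in) · U_{j−i}.
At t = 15 h (j=5): Q = (3.4/1)·8 + (2.4/1)·6 + (3.2/1)·4 = 54.4 cfs.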